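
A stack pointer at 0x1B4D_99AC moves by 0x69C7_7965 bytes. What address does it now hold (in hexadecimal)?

Add column by column in base 16, right to left:
  C+5 = 1 carry 1
  A+6+1 = 1 carry 1
  9+9+1 = 3 carry 1
  9+7+1 = 1 carry 1
  D+7+1 = 5 carry 1
  4+C+1 = 1 carry 1
  B+9+1 = 5 carry 1
  1+6+1 = 8

0x85151311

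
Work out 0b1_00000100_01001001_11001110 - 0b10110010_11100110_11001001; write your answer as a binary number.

Subtract column by column in base 2:
  0-1 → 1 (borrow)
  1-0-1 → 0
  1-0 → 1
  1-1 → 0
  0-0 → 0
  0-0 → 0
  1-1 → 0
  1-1 → 0
  1-0 → 1
  0-1 → 1 (borrow)
  0-1-1 → 0 (borrow)
  1-0-1 → 0
  0-0 → 0
  0-1 → 1 (borrow)
  1-1-1 → 1 (borrow)
  0-1-1 → 0 (borrow)
  0-0-1 → 1 (borrow)
  0-1-1 → 0 (borrow)
  1-0-1 → 0
  0-0 → 0
  0-1 → 1 (borrow)
  0-1-1 → 0 (borrow)
  0-0-1 → 1 (borrow)
  0-1-1 → 0 (borrow)
  1-0-1 → 0

0b10100010110001100000101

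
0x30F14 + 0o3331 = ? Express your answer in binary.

0b110001010111101101

0x30F14 = 0b110000111100010100 in binary.
0o3331 = 0b11011011001 in binary.
Add column by column in base 2, right to left:
  0+1 = 1
  0+0 = 0
  1+0 = 1
  0+1 = 1
  1+1 = 0 carry 1
  0+0+1 = 1
  0+1 = 1
  0+1 = 1
  1+0 = 1
  1+1 = 0 carry 1
  1+1+1 = 1 carry 1
  1+0+1 = 0 carry 1
  0+0+1 = 1
  0+0 = 0
  0+0 = 0
  0+0 = 0
  1+0 = 1
  1+0 = 1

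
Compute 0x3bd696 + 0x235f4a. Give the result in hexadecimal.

Add column by column in base 16, right to left:
  6+a = 0 carry 1
  9+4+1 = e
  6+f = 5 carry 1
  d+5+1 = 3 carry 1
  b+3+1 = f
  3+2 = 5

0x5f35e0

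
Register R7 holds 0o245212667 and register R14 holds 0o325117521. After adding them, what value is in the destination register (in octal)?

Add column by column in base 8, right to left:
  7+1 = 0 carry 1
  6+2+1 = 1 carry 1
  6+5+1 = 4 carry 1
  2+7+1 = 2 carry 1
  1+1+1 = 3
  2+1 = 3
  5+5 = 2 carry 1
  4+2+1 = 7
  2+3 = 5

0o572332410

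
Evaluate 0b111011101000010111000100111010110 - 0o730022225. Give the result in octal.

0b111011101000010111000100111010110 = 0o73502704726 in octal.
Subtract column by column in base 8:
  6-5 → 1
  2-2 → 0
  7-2 → 5
  4-2 → 2
  0-2 → 6 (borrow)
  7-0-1 → 6
  2-0 → 2
  0-3 → 5 (borrow)
  5-7-1 → 5 (borrow)
  3-0-1 → 2
  7-0 → 7

0o72552662501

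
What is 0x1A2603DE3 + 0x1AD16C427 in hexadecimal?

0x34F77020A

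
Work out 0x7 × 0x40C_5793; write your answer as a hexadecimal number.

Multiply each base-16 digit by 7, carrying:
  3×7 = 21 → write 5 carry 1
  9×7+1 = 64 → write 0 carry 4
  7×7+4 = 53 → write 5 carry 3
  5×7+3 = 38 → write 6 carry 2
  C×7+2 = 86 → write 6 carry 5
  0×7+5 = 5 → write 5
  4×7 = 28 → write C carry 1
  remaining carry: 1

0x1C566505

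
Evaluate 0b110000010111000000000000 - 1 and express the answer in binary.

The trailing 12 digits are 0, so subtracting 1 borrows through: they become 1 and the next digit up decrements.

0b110000010110111111111111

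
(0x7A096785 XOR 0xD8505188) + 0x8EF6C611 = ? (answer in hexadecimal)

First 0x7A096785 XOR 0xD8505188 = 0xA259360D.
Add column by column in base 16, right to left:
  D+1 = E
  0+1 = 1
  6+6 = C
  3+C = F
  9+6 = F
  5+F = 4 carry 1
  2+E+1 = 1 carry 1
  A+8+1 = 3 carry 1
  final carry 1

0x1314FFC1E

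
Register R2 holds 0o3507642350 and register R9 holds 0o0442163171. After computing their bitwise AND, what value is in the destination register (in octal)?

AND each oct digit independently (no carries):
  3&0=0, 5&4=4, 0&4=0, 7&2=2, 6&1=0, 4&6=4, 2&3=2, 3&1=1, 5&7=5, 0&1=0

0o0402042150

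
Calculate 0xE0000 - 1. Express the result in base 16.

0xDFFFF

The trailing 4 digits are 0, so subtracting 1 borrows through: they become F and the next digit up decrements.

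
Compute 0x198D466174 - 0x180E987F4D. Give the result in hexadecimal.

0x17EADE227

Subtract column by column in base 16:
  4-D → 7 (borrow)
  7-4-1 → 2
  1-F → 2 (borrow)
  6-7-1 → E (borrow)
  6-8-1 → D (borrow)
  4-9-1 → A (borrow)
  D-E-1 → E (borrow)
  8-0-1 → 7
  9-8 → 1
  1-1 → 0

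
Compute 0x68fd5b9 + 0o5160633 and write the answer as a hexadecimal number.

0x6a4b754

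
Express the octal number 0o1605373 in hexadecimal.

0x70AFB

Each octal digit is 3 bits: 1=001 6=110 0=000 5=101 3=011 7=111 3=011.
Group the bits into nibbles: 0111 0000 1010 1111 1011 → 70AFB.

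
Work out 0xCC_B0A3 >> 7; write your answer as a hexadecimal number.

0x19961

7 bits is not a whole number of base-16 digits; in binary: 110011001011000010100011 >> 7 = 11001100101100001.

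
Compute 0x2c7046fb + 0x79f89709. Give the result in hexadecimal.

0xa668de04

Add column by column in base 16, right to left:
  b+9 = 4 carry 1
  f+0+1 = 0 carry 1
  6+7+1 = e
  4+9 = d
  0+8 = 8
  7+f = 6 carry 1
  c+9+1 = 6 carry 1
  2+7+1 = a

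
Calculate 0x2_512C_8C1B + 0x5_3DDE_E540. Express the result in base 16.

0x78F0B715B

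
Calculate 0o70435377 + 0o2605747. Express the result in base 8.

0o73243346

Add column by column in base 8, right to left:
  7+7 = 6 carry 1
  7+4+1 = 4 carry 1
  3+7+1 = 3 carry 1
  5+5+1 = 3 carry 1
  3+0+1 = 4
  4+6 = 2 carry 1
  0+2+1 = 3
  7+0 = 7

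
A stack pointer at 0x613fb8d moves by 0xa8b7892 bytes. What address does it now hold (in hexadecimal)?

0x109f741f

Add column by column in base 16, right to left:
  d+2 = f
  8+9 = 1 carry 1
  b+8+1 = 4 carry 1
  f+7+1 = 7 carry 1
  3+b+1 = f
  1+8 = 9
  6+a = 0 carry 1
  final carry 1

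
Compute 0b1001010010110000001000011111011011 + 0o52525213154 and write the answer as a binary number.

0o52525213154 = 0b101010101010101010001011001101100 in binary.
Add column by column in base 2, right to left:
  1+0 = 1
  1+0 = 1
  0+1 = 1
  1+1 = 0 carry 1
  1+0+1 = 0 carry 1
  0+1+1 = 0 carry 1
  1+1+1 = 1 carry 1
  1+0+1 = 0 carry 1
  1+0+1 = 0 carry 1
  1+1+1 = 1 carry 1
  1+1+1 = 1 carry 1
  0+0+1 = 1
  0+1 = 1
  0+0 = 0
  0+0 = 0
  1+0 = 1
  0+1 = 1
  0+0 = 0
  0+1 = 1
  0+0 = 0
  0+1 = 1
  0+0 = 0
  1+1 = 0 carry 1
  1+0+1 = 0 carry 1
  0+1+1 = 0 carry 1
  1+0+1 = 0 carry 1
  0+1+1 = 0 carry 1
  0+0+1 = 1
  1+1 = 0 carry 1
  0+0+1 = 1
  1+1 = 0 carry 1
  0+0+1 = 1
  0+1 = 1
  1+0 = 1

0b1110101000000101011001111001000111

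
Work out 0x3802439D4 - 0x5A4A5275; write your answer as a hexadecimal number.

Subtract column by column in base 16:
  4-5 → F (borrow)
  D-7-1 → 5
  9-2 → 7
  3-5 → E (borrow)
  4-A-1 → 9 (borrow)
  2-4-1 → D (borrow)
  0-A-1 → 5 (borrow)
  8-5-1 → 2
  3-0 → 3

0x325D9E75F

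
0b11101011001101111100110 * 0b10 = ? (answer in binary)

Multiply each base-2 digit by 2, carrying:
  0×2 = 0 → write 0
  1×2 = 2 → write 0 carry 1
  1×2+1 = 3 → write 1 carry 1
  0×2+1 = 1 → write 1
  0×2 = 0 → write 0
  1×2 = 2 → write 0 carry 1
  1×2+1 = 3 → write 1 carry 1
  1×2+1 = 3 → write 1 carry 1
  1×2+1 = 3 → write 1 carry 1
  1×2+1 = 3 → write 1 carry 1
  0×2+1 = 1 → write 1
  1×2 = 2 → write 0 carry 1
  1×2+1 = 3 → write 1 carry 1
  0×2+1 = 1 → write 1
  0×2 = 0 → write 0
  1×2 = 2 → write 0 carry 1
  1×2+1 = 3 → write 1 carry 1
  0×2+1 = 1 → write 1
  1×2 = 2 → write 0 carry 1
  0×2+1 = 1 → write 1
  1×2 = 2 → write 0 carry 1
  1×2+1 = 3 → write 1 carry 1
  1×2+1 = 3 → write 1 carry 1
  remaining carry: 1

0b111010110011011111001100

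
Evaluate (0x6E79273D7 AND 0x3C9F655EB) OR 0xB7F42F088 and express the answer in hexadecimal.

0x6E79273D7 AND 0x3C9F655EB = 0x2C19251C3.
Then OR with 0xB7F42F088.

0xBFFD2F1CB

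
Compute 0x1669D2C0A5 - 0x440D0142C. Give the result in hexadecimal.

Subtract column by column in base 16:
  5-C → 9 (borrow)
  A-2-1 → 7
  0-4 → C (borrow)
  C-1-1 → A
  2-0 → 2
  D-D → 0
  9-0 → 9
  6-4 → 2
  6-4 → 2
  1-0 → 1

0x122902AC79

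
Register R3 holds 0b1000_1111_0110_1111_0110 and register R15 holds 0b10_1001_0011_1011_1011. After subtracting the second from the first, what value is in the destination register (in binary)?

0b1100110001100111011

Subtract column by column in base 2:
  0-1 → 1 (borrow)
  1-1-1 → 1 (borrow)
  1-0-1 → 0
  0-1 → 1 (borrow)
  1-1-1 → 1 (borrow)
  1-1-1 → 1 (borrow)
  1-0-1 → 0
  1-1 → 0
  0-1 → 1 (borrow)
  1-1-1 → 1 (borrow)
  1-0-1 → 0
  0-0 → 0
  1-1 → 0
  1-0 → 1
  1-0 → 1
  1-1 → 0
  0-0 → 0
  0-1 → 1 (borrow)
  0-0-1 → 1 (borrow)
  1-0-1 → 0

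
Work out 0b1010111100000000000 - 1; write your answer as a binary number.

The trailing 11 digits are 0, so subtracting 1 borrows through: they become 1 and the next digit up decrements.

0b1010111011111111111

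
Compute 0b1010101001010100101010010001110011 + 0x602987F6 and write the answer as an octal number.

0b1010101001010100101010010001110011 = 0o125124522163 in octal.
0x602987F6 = 0o14012303766 in octal.
Add column by column in base 8, right to left:
  3+6 = 1 carry 1
  6+6+1 = 5 carry 1
  1+7+1 = 1 carry 1
  2+3+1 = 6
  2+0 = 2
  5+3 = 0 carry 1
  4+2+1 = 7
  2+1 = 3
  1+0 = 1
  5+4 = 1 carry 1
  2+1+1 = 4
  1+0 = 1

0o141137026151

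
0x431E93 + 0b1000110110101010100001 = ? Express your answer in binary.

0b11001101000100100110100

0x431E93 = 0b10000110001111010010011 in binary.
Add column by column in base 2, right to left:
  1+1 = 0 carry 1
  1+0+1 = 0 carry 1
  0+0+1 = 1
  0+0 = 0
  1+0 = 1
  0+1 = 1
  0+0 = 0
  1+1 = 0 carry 1
  0+0+1 = 1
  1+1 = 0 carry 1
  1+0+1 = 0 carry 1
  1+1+1 = 1 carry 1
  1+0+1 = 0 carry 1
  0+1+1 = 0 carry 1
  0+1+1 = 0 carry 1
  0+0+1 = 1
  1+1 = 0 carry 1
  1+1+1 = 1 carry 1
  0+0+1 = 1
  0+0 = 0
  0+0 = 0
  0+1 = 1
  1+0 = 1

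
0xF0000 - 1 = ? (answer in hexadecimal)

0xEFFFF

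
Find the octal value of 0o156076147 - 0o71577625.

Subtract column by column in base 8:
  7-5 → 2
  4-2 → 2
  1-6 → 3 (borrow)
  6-7-1 → 6 (borrow)
  7-7-1 → 7 (borrow)
  0-5-1 → 2 (borrow)
  6-1-1 → 4
  5-7 → 6 (borrow)
  1-0-1 → 0

0o64276322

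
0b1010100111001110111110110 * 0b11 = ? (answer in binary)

0b11111110101101100111100010

Multiply each base-2 digit by 3, carrying:
  0×3 = 0 → write 0
  1×3 = 3 → write 1 carry 1
  1×3+1 = 4 → write 0 carry 2
  0×3+2 = 2 → write 0 carry 1
  1×3+1 = 4 → write 0 carry 2
  1×3+2 = 5 → write 1 carry 2
  1×3+2 = 5 → write 1 carry 2
  1×3+2 = 5 → write 1 carry 2
  1×3+2 = 5 → write 1 carry 2
  0×3+2 = 2 → write 0 carry 1
  1×3+1 = 4 → write 0 carry 2
  1×3+2 = 5 → write 1 carry 2
  1×3+2 = 5 → write 1 carry 2
  0×3+2 = 2 → write 0 carry 1
  0×3+1 = 1 → write 1
  1×3 = 3 → write 1 carry 1
  1×3+1 = 4 → write 0 carry 2
  1×3+2 = 5 → write 1 carry 2
  0×3+2 = 2 → write 0 carry 1
  0×3+1 = 1 → write 1
  1×3 = 3 → write 1 carry 1
  0×3+1 = 1 → write 1
  1×3 = 3 → write 1 carry 1
  0×3+1 = 1 → write 1
  1×3 = 3 → write 1 carry 1
  remaining carry: 1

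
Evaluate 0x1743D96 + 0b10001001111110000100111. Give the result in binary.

0x1743D96 = 0b1011101000011110110010110 in binary.
Add column by column in base 2, right to left:
  0+1 = 1
  1+1 = 0 carry 1
  1+1+1 = 1 carry 1
  0+0+1 = 1
  1+0 = 1
  0+1 = 1
  0+0 = 0
  1+0 = 1
  1+0 = 1
  0+0 = 0
  1+1 = 0 carry 1
  1+1+1 = 1 carry 1
  1+1+1 = 1 carry 1
  1+1+1 = 1 carry 1
  0+1+1 = 0 carry 1
  0+1+1 = 0 carry 1
  0+0+1 = 1
  0+0 = 0
  1+1 = 0 carry 1
  0+0+1 = 1
  1+0 = 1
  1+0 = 1
  1+1 = 0 carry 1
  0+0+1 = 1
  1+0 = 1

0b1101110010011100110111101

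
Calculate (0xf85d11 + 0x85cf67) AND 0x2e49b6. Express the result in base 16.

0x2e0830

Add column by column in base 16, right to left:
  1+7 = 8
  1+6 = 7
  d+f = c carry 1
  5+c+1 = 2 carry 1
  8+5+1 = e
  f+8 = 7 carry 1
  final carry 1
Sum = 0x17e2c78; now AND with 0x2e49b6:
  1&0=0, 7&2=2, e&e=e, 2&4=0, c&9=8, 7&b=3, 8&6=0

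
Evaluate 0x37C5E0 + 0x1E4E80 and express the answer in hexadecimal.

Add column by column in base 16, right to left:
  0+0 = 0
  E+8 = 6 carry 1
  5+E+1 = 4 carry 1
  C+4+1 = 1 carry 1
  7+E+1 = 6 carry 1
  3+1+1 = 5

0x561460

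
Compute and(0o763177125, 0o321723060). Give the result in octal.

AND each oct digit independently (no carries):
  7&3=3, 6&2=2, 3&1=1, 1&7=1, 7&2=2, 7&3=3, 1&0=0, 2&6=2, 5&0=0

0o321123020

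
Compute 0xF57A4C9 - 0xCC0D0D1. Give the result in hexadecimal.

0x296D3F8

Subtract column by column in base 16:
  9-1 → 8
  C-D → F (borrow)
  4-0-1 → 3
  A-D → D (borrow)
  7-0-1 → 6
  5-C → 9 (borrow)
  F-C-1 → 2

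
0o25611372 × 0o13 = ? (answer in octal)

Multiply each base-8 digit by 11, carrying:
  2×11 = 22 → write 6 carry 2
  7×11+2 = 79 → write 7 carry 9
  3×11+9 = 42 → write 2 carry 5
  1×11+5 = 16 → write 0 carry 2
  1×11+2 = 13 → write 5 carry 1
  6×11+1 = 67 → write 3 carry 8
  5×11+8 = 63 → write 7 carry 7
  2×11+7 = 29 → write 5 carry 3
  remaining carry: 3

0o357350276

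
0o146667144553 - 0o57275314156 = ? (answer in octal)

0o67371630375

Subtract column by column in base 8:
  3-6 → 5 (borrow)
  5-5-1 → 7 (borrow)
  5-1-1 → 3
  4-4 → 0
  4-1 → 3
  1-3 → 6 (borrow)
  7-5-1 → 1
  6-7 → 7 (borrow)
  6-2-1 → 3
  6-7 → 7 (borrow)
  4-5-1 → 6 (borrow)
  1-0-1 → 0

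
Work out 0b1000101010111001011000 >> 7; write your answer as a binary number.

Right shift by 7: drop the 7 least-significant bits.

0b100010101011100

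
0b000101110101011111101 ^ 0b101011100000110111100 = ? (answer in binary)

0b101110010101101000001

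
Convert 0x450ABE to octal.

0o21205276

Expand each hex digit to 4 bits: 4=0100 5=0101 0=0000 A=1010 B=1011 E=1110.
Group the bits in threes: 010 001 010 000 101 010 111 110 → 21205276.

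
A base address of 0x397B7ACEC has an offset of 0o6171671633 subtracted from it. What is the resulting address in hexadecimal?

0o6171671633 = 0x31E7739B in hexadecimal.
Subtract column by column in base 16:
  C-B → 1
  E-9 → 5
  C-3 → 9
  A-7 → 3
  7-7 → 0
  B-E → D (borrow)
  7-1-1 → 5
  9-3 → 6
  3-0 → 3

0x365D03951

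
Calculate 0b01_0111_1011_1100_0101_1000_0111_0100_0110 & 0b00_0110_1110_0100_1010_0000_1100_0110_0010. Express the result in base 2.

AND bit by bit (1 only where both bits are 1):
  0101111011110001011000011101000110
& 0001101110010010100000110001100010
= 0001101010010000000000010001000010

0b0001101010010000000000010001000010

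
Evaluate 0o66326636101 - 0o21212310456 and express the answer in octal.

0o45114325423

Subtract column by column in base 8:
  1-6 → 3 (borrow)
  0-5-1 → 2 (borrow)
  1-4-1 → 4 (borrow)
  6-0-1 → 5
  3-1 → 2
  6-3 → 3
  6-2 → 4
  2-1 → 1
  3-2 → 1
  6-1 → 5
  6-2 → 4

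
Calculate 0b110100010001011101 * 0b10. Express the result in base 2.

0b1101000100010111010

Multiply each base-2 digit by 2, carrying:
  1×2 = 2 → write 0 carry 1
  0×2+1 = 1 → write 1
  1×2 = 2 → write 0 carry 1
  1×2+1 = 3 → write 1 carry 1
  1×2+1 = 3 → write 1 carry 1
  0×2+1 = 1 → write 1
  1×2 = 2 → write 0 carry 1
  0×2+1 = 1 → write 1
  0×2 = 0 → write 0
  0×2 = 0 → write 0
  1×2 = 2 → write 0 carry 1
  0×2+1 = 1 → write 1
  0×2 = 0 → write 0
  0×2 = 0 → write 0
  1×2 = 2 → write 0 carry 1
  0×2+1 = 1 → write 1
  1×2 = 2 → write 0 carry 1
  1×2+1 = 3 → write 1 carry 1
  remaining carry: 1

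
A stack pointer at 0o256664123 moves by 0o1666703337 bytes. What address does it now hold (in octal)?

0o2145567462

Add column by column in base 8, right to left:
  3+7 = 2 carry 1
  2+3+1 = 6
  1+3 = 4
  4+3 = 7
  6+0 = 6
  6+7 = 5 carry 1
  6+6+1 = 5 carry 1
  5+6+1 = 4 carry 1
  2+6+1 = 1 carry 1
  0+1+1 = 2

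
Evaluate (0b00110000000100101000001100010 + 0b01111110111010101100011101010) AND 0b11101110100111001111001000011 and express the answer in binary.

0b10101110100111000100001000000

Add column by column in base 2, right to left:
  0+0 = 0
  1+1 = 0 carry 1
  0+0+1 = 1
  0+1 = 1
  0+0 = 0
  1+1 = 0 carry 1
  1+1+1 = 1 carry 1
  0+1+1 = 0 carry 1
  0+0+1 = 1
  0+0 = 0
  0+0 = 0
  0+1 = 1
  1+1 = 0 carry 1
  0+0+1 = 1
  1+1 = 0 carry 1
  0+0+1 = 1
  0+1 = 1
  1+0 = 1
  0+1 = 1
  0+1 = 1
  0+1 = 1
  0+0 = 0
  0+1 = 1
  0+1 = 1
  0+1 = 1
  1+1 = 0 carry 1
  1+1+1 = 1 carry 1
  0+1+1 = 0 carry 1
  final carry 1
Sum = 0b10101110111111010100101001100; now AND with 0b11101110100111001111001000011:
  10101110111111010100101001100
& 11101110100111001111001000011
= 10101110100111000100001000000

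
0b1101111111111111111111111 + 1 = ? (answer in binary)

0b1110000000000000000000000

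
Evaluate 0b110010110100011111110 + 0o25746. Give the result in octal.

0b110010110100011111110 = 0o6264376 in octal.
Add column by column in base 8, right to left:
  6+6 = 4 carry 1
  7+4+1 = 4 carry 1
  3+7+1 = 3 carry 1
  4+5+1 = 2 carry 1
  6+2+1 = 1 carry 1
  2+0+1 = 3
  6+0 = 6

0o6312344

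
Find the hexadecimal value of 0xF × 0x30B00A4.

0x2DA5099C

Multiply each base-16 digit by 15, carrying:
  4×15 = 60 → write C carry 3
  A×15+3 = 153 → write 9 carry 9
  0×15+9 = 9 → write 9
  0×15 = 0 → write 0
  B×15 = 165 → write 5 carry 10
  0×15+10 = 10 → write A
  3×15 = 45 → write D carry 2
  remaining carry: 2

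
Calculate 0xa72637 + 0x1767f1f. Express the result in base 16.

0x21da556

Add column by column in base 16, right to left:
  7+f = 6 carry 1
  3+1+1 = 5
  6+f = 5 carry 1
  2+7+1 = a
  7+6 = d
  a+7 = 1 carry 1
  0+1+1 = 2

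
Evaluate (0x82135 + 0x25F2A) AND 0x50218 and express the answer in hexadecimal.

0x18

Add column by column in base 16, right to left:
  5+A = F
  3+2 = 5
  1+F = 0 carry 1
  2+5+1 = 8
  8+2 = A
Sum = 0xA805F; now AND with 0x50218:
  A&5=0, 8&0=0, 0&2=0, 5&1=1, F&8=8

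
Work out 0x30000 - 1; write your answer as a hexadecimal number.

The trailing 4 digits are 0, so subtracting 1 borrows through: they become F and the next digit up decrements.

0x2ffff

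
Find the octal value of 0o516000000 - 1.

0o515777777

The trailing 6 digits are 0, so subtracting 1 borrows through: they become 7 and the next digit up decrements.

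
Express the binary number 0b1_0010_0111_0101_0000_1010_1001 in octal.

0o111650251

Group the bits in threes: 001 001 001 110 101 000 010 101 001 → 111650251.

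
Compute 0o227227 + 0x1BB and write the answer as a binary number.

0b10011000001010010

0o227227 = 0b10010111010010111 in binary.
0x1BB = 0b110111011 in binary.
Add column by column in base 2, right to left:
  1+1 = 0 carry 1
  1+1+1 = 1 carry 1
  1+0+1 = 0 carry 1
  0+1+1 = 0 carry 1
  1+1+1 = 1 carry 1
  0+1+1 = 0 carry 1
  0+0+1 = 1
  1+1 = 0 carry 1
  0+1+1 = 0 carry 1
  1+0+1 = 0 carry 1
  1+0+1 = 0 carry 1
  1+0+1 = 0 carry 1
  0+0+1 = 1
  1+0 = 1
  0+0 = 0
  0+0 = 0
  1+0 = 1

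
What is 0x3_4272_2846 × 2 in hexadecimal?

Multiply each base-16 digit by 2, carrying:
  6×2 = 12 → write c
  4×2 = 8 → write 8
  8×2 = 16 → write 0 carry 1
  2×2+1 = 5 → write 5
  2×2 = 4 → write 4
  7×2 = 14 → write e
  2×2 = 4 → write 4
  4×2 = 8 → write 8
  3×2 = 6 → write 6

0x684e4508c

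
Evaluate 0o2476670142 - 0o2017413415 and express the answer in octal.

0o457254525

Subtract column by column in base 8:
  2-5 → 5 (borrow)
  4-1-1 → 2
  1-4 → 5 (borrow)
  0-3-1 → 4 (borrow)
  7-1-1 → 5
  6-4 → 2
  6-7 → 7 (borrow)
  7-1-1 → 5
  4-0 → 4
  2-2 → 0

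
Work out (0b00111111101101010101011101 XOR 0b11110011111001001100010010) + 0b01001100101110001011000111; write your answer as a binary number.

First 0b00111111101101010101011101 XOR 0b11110011111001001100010010 = 0b11001100010100011001001111.
Add column by column in base 2, right to left:
  1+1 = 0 carry 1
  1+1+1 = 1 carry 1
  1+1+1 = 1 carry 1
  1+0+1 = 0 carry 1
  0+0+1 = 1
  0+0 = 0
  1+1 = 0 carry 1
  0+1+1 = 0 carry 1
  0+0+1 = 1
  1+1 = 0 carry 1
  1+0+1 = 0 carry 1
  0+0+1 = 1
  0+0 = 0
  0+1 = 1
  1+1 = 0 carry 1
  0+1+1 = 0 carry 1
  1+0+1 = 0 carry 1
  0+1+1 = 0 carry 1
  0+0+1 = 1
  0+0 = 0
  1+1 = 0 carry 1
  1+1+1 = 1 carry 1
  0+0+1 = 1
  0+0 = 0
  1+1 = 0 carry 1
  1+0+1 = 0 carry 1
  final carry 1

0b100011001000010100100010110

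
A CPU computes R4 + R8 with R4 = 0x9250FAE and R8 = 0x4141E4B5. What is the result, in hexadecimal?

Add column by column in base 16, right to left:
  E+5 = 3 carry 1
  A+B+1 = 6 carry 1
  F+4+1 = 4 carry 1
  0+E+1 = F
  5+1 = 6
  2+4 = 6
  9+1 = A
  0+4 = 4

0x4A66F463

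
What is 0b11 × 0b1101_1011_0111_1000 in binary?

0b101001001001101000

Multiply each base-2 digit by 3, carrying:
  0×3 = 0 → write 0
  0×3 = 0 → write 0
  0×3 = 0 → write 0
  1×3 = 3 → write 1 carry 1
  1×3+1 = 4 → write 0 carry 2
  1×3+2 = 5 → write 1 carry 2
  1×3+2 = 5 → write 1 carry 2
  0×3+2 = 2 → write 0 carry 1
  1×3+1 = 4 → write 0 carry 2
  1×3+2 = 5 → write 1 carry 2
  0×3+2 = 2 → write 0 carry 1
  1×3+1 = 4 → write 0 carry 2
  1×3+2 = 5 → write 1 carry 2
  0×3+2 = 2 → write 0 carry 1
  1×3+1 = 4 → write 0 carry 2
  1×3+2 = 5 → write 1 carry 2
  remaining carry: 10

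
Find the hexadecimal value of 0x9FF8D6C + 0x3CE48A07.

0x46E41773

Add column by column in base 16, right to left:
  C+7 = 3 carry 1
  6+0+1 = 7
  D+A = 7 carry 1
  8+8+1 = 1 carry 1
  F+4+1 = 4 carry 1
  F+E+1 = E carry 1
  9+C+1 = 6 carry 1
  0+3+1 = 4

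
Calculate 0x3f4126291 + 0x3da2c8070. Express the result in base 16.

Add column by column in base 16, right to left:
  1+0 = 1
  9+7 = 0 carry 1
  2+0+1 = 3
  6+8 = e
  2+c = e
  1+2 = 3
  4+a = e
  f+d = c carry 1
  3+3+1 = 7

0x7ce3ee301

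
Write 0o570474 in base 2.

Each octal digit is 3 bits: 5=101 7=111 0=000 4=100 7=111 4=100.

0b101111000100111100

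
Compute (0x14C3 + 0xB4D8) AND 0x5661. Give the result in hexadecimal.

Add column by column in base 16, right to left:
  3+8 = B
  C+D = 9 carry 1
  4+4+1 = 9
  1+B = C
Sum = 0xC99B; now AND with 0x5661:
  C&5=4, 9&6=0, 9&6=0, B&1=1

0x4001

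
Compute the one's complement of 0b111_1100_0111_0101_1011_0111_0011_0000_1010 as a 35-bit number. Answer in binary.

0b00000111000101001001000110011110101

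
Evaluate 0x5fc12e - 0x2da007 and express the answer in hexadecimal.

Subtract column by column in base 16:
  e-7 → 7
  2-0 → 2
  1-0 → 1
  c-a → 2
  f-d → 2
  5-2 → 3

0x322127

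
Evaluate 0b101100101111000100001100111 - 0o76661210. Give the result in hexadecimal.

0b101100101111000100001100111 = 0x5978867 in hexadecimal.
0o76661210 = 0xFB6288 in hexadecimal.
Subtract column by column in base 16:
  7-8 → F (borrow)
  6-8-1 → D (borrow)
  8-2-1 → 5
  8-6 → 2
  7-B → C (borrow)
  9-F-1 → 9 (borrow)
  5-0-1 → 4

0x49C25DF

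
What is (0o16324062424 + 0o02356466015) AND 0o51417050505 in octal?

0o402050401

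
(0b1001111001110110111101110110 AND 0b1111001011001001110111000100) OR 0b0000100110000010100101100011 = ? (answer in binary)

0b1001111001110110111101110110 AND 0b1111001011001001110111000100 = 0b1001001001000000110101000100.
Then OR with 0b0000100110000010100101100011.

0b1001101111000010110101100111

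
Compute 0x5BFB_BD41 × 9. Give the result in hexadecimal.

Multiply each base-16 digit by 9, carrying:
  1×9 = 9 → write 9
  4×9 = 36 → write 4 carry 2
  D×9+2 = 119 → write 7 carry 7
  B×9+7 = 106 → write A carry 6
  B×9+6 = 105 → write 9 carry 6
  F×9+6 = 141 → write D carry 8
  B×9+8 = 107 → write B carry 6
  5×9+6 = 51 → write 3 carry 3
  remaining carry: 3

0x33BD9A749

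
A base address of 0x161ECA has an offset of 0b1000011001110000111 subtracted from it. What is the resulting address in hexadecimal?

0x11EB43

0b1000011001110000111 = 0x43387 in hexadecimal.
Subtract column by column in base 16:
  A-7 → 3
  C-8 → 4
  E-3 → B
  1-3 → E (borrow)
  6-4-1 → 1
  1-0 → 1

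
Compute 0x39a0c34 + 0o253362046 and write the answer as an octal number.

0o621770132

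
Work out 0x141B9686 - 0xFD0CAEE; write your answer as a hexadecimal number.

Subtract column by column in base 16:
  6-E → 8 (borrow)
  8-E-1 → 9 (borrow)
  6-A-1 → B (borrow)
  9-C-1 → C (borrow)
  B-0-1 → A
  1-D → 4 (borrow)
  4-F-1 → 4 (borrow)
  1-0-1 → 0

0x44ACB98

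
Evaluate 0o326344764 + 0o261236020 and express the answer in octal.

Add column by column in base 8, right to left:
  4+0 = 4
  6+2 = 0 carry 1
  7+0+1 = 0 carry 1
  4+6+1 = 3 carry 1
  4+3+1 = 0 carry 1
  3+2+1 = 6
  6+1 = 7
  2+6 = 0 carry 1
  3+2+1 = 6

0o607603004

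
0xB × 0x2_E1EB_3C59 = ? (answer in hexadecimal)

Multiply each base-16 digit by 11, carrying:
  9×11 = 99 → write 3 carry 6
  5×11+6 = 61 → write D carry 3
  C×11+3 = 135 → write 7 carry 8
  3×11+8 = 41 → write 9 carry 2
  B×11+2 = 123 → write B carry 7
  E×11+7 = 161 → write 1 carry 10
  1×11+10 = 21 → write 5 carry 1
  E×11+1 = 155 → write B carry 9
  2×11+9 = 31 → write F carry 1
  remaining carry: 1

0x1FB51B97D3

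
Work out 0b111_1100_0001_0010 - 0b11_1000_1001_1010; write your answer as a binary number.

Subtract column by column in base 2:
  0-0 → 0
  1-1 → 0
  0-0 → 0
  0-1 → 1 (borrow)
  1-1-1 → 1 (borrow)
  0-0-1 → 1 (borrow)
  0-0-1 → 1 (borrow)
  0-1-1 → 0 (borrow)
  0-0-1 → 1 (borrow)
  0-0-1 → 1 (borrow)
  1-0-1 → 0
  1-1 → 0
  1-1 → 0
  1-1 → 0
  1-0 → 1

0b100001101111000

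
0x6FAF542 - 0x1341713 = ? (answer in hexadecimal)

Subtract column by column in base 16:
  2-3 → F (borrow)
  4-1-1 → 2
  5-7 → E (borrow)
  F-1-1 → D
  A-4 → 6
  F-3 → C
  6-1 → 5

0x5C6DE2F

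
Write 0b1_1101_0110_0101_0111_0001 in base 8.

0o7262561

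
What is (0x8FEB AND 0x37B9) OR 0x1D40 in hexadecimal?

0x8FEB AND 0x37B9 = 0x07A9.
Then OR with 0x1D40.

0x1FE9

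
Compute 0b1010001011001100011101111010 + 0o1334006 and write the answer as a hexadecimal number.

0xA327F80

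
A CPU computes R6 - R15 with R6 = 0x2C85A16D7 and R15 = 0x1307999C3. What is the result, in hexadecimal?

Subtract column by column in base 16:
  7-3 → 4
  D-C → 1
  6-9 → D (borrow)
  1-9-1 → 7 (borrow)
  A-9-1 → 0
  5-7 → E (borrow)
  8-0-1 → 7
  C-3 → 9
  2-1 → 1

0x197E07D14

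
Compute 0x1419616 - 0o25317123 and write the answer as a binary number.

0b111010111111011111000011

0x1419616 = 0b1010000011001011000010110 in binary.
0o25317123 = 0b10101011001111001010011 in binary.
Subtract column by column in base 2:
  0-1 → 1 (borrow)
  1-1-1 → 1 (borrow)
  1-0-1 → 0
  0-0 → 0
  1-1 → 0
  0-0 → 0
  0-1 → 1 (borrow)
  0-0-1 → 1 (borrow)
  0-0-1 → 1 (borrow)
  1-1-1 → 1 (borrow)
  1-1-1 → 1 (borrow)
  0-1-1 → 0 (borrow)
  1-1-1 → 1 (borrow)
  0-0-1 → 1 (borrow)
  0-0-1 → 1 (borrow)
  1-1-1 → 1 (borrow)
  1-1-1 → 1 (borrow)
  0-0-1 → 1 (borrow)
  0-1-1 → 0 (borrow)
  0-0-1 → 1 (borrow)
  0-1-1 → 0 (borrow)
  0-0-1 → 1 (borrow)
  1-1-1 → 1 (borrow)
  0-0-1 → 1 (borrow)
  1-0-1 → 0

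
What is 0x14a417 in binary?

0b101001010010000010111

Expand each hex digit to 4 bits: 1=0001 4=0100 a=1010 4=0100 1=0001 7=0111.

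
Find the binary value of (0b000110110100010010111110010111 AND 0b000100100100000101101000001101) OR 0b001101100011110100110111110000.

0b1101100111110100111111110101

0b000110110100010010111110010111 AND 0b000100100100000101101000001101 = 0b000100100100000000101000000101.
Then OR with 0b001101100011110100110111110000.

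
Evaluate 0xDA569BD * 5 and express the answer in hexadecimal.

0x443B10B1

Multiply each base-16 digit by 5, carrying:
  D×5 = 65 → write 1 carry 4
  B×5+4 = 59 → write B carry 3
  9×5+3 = 48 → write 0 carry 3
  6×5+3 = 33 → write 1 carry 2
  5×5+2 = 27 → write B carry 1
  A×5+1 = 51 → write 3 carry 3
  D×5+3 = 68 → write 4 carry 4
  remaining carry: 4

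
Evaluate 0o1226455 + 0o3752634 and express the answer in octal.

0o5201311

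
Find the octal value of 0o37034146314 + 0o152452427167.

Add column by column in base 8, right to left:
  4+7 = 3 carry 1
  1+6+1 = 0 carry 1
  3+1+1 = 5
  6+7 = 5 carry 1
  4+2+1 = 7
  1+4 = 5
  4+2 = 6
  3+5 = 0 carry 1
  0+4+1 = 5
  7+2 = 1 carry 1
  3+5+1 = 1 carry 1
  0+1+1 = 2

0o211506575503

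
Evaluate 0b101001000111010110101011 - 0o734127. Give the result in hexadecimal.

0xA0BD54

0b101001000111010110101011 = 0xA475AB in hexadecimal.
0o734127 = 0x3B857 in hexadecimal.
Subtract column by column in base 16:
  B-7 → 4
  A-5 → 5
  5-8 → D (borrow)
  7-B-1 → B (borrow)
  4-3-1 → 0
  A-0 → A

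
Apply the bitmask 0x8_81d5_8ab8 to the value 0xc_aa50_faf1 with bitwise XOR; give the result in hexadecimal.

0x42b857049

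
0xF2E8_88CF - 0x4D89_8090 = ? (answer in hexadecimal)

Subtract column by column in base 16:
  F-0 → F
  C-9 → 3
  8-0 → 8
  8-8 → 0
  8-9 → F (borrow)
  E-8-1 → 5
  2-D → 5 (borrow)
  F-4-1 → A

0xA55F083F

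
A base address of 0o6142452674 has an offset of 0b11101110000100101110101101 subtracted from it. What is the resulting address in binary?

0o6142452674 = 0b110001100010100101010110111100 in binary.
Subtract column by column in base 2:
  0-1 → 1 (borrow)
  0-0-1 → 1 (borrow)
  1-1-1 → 1 (borrow)
  1-1-1 → 1 (borrow)
  1-0-1 → 0
  1-1 → 0
  0-0 → 0
  1-1 → 0
  1-1 → 0
  0-1 → 1 (borrow)
  1-0-1 → 0
  0-1 → 1 (borrow)
  1-0-1 → 0
  0-0 → 0
  1-1 → 0
  0-0 → 0
  0-0 → 0
  1-0 → 1
  0-0 → 0
  1-1 → 0
  0-1 → 1 (borrow)
  0-1-1 → 0 (borrow)
  0-0-1 → 1 (borrow)
  1-1-1 → 1 (borrow)
  1-1-1 → 1 (borrow)
  0-1-1 → 0 (borrow)
  0-0-1 → 1 (borrow)
  0-0-1 → 1 (borrow)
  1-0-1 → 0
  1-0 → 1

0b101101110100100000101000001111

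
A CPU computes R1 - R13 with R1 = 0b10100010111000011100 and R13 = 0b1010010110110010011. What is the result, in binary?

Subtract column by column in base 2:
  0-1 → 1 (borrow)
  0-1-1 → 0 (borrow)
  1-0-1 → 0
  1-0 → 1
  1-1 → 0
  0-0 → 0
  0-0 → 0
  0-1 → 1 (borrow)
  0-1-1 → 0 (borrow)
  1-0-1 → 0
  1-1 → 0
  1-1 → 0
  0-0 → 0
  1-1 → 0
  0-0 → 0
  0-0 → 0
  0-1 → 1 (borrow)
  1-0-1 → 0
  0-1 → 1 (borrow)
  1-0-1 → 0

0b1010000000010001001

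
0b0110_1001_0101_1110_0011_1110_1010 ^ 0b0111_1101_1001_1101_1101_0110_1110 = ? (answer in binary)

0b0001010011000011111010000100

XOR bit by bit (1 where the bits differ):
  0110100101011110001111101010
^ 0111110110011101110101101110
= 0001010011000011111010000100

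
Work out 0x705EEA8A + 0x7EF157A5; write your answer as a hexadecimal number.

0xEF50422F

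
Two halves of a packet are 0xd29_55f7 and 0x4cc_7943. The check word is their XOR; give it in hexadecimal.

0x9e52cb4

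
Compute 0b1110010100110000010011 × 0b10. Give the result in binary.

0b11100101001100000100110

Multiply each base-2 digit by 2, carrying:
  1×2 = 2 → write 0 carry 1
  1×2+1 = 3 → write 1 carry 1
  0×2+1 = 1 → write 1
  0×2 = 0 → write 0
  1×2 = 2 → write 0 carry 1
  0×2+1 = 1 → write 1
  0×2 = 0 → write 0
  0×2 = 0 → write 0
  0×2 = 0 → write 0
  0×2 = 0 → write 0
  1×2 = 2 → write 0 carry 1
  1×2+1 = 3 → write 1 carry 1
  0×2+1 = 1 → write 1
  0×2 = 0 → write 0
  1×2 = 2 → write 0 carry 1
  0×2+1 = 1 → write 1
  1×2 = 2 → write 0 carry 1
  0×2+1 = 1 → write 1
  0×2 = 0 → write 0
  1×2 = 2 → write 0 carry 1
  1×2+1 = 3 → write 1 carry 1
  1×2+1 = 3 → write 1 carry 1
  remaining carry: 1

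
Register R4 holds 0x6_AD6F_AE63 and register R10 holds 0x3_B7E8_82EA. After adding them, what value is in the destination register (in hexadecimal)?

Add column by column in base 16, right to left:
  3+A = D
  6+E = 4 carry 1
  E+2+1 = 1 carry 1
  A+8+1 = 3 carry 1
  F+8+1 = 8 carry 1
  6+E+1 = 5 carry 1
  D+7+1 = 5 carry 1
  A+B+1 = 6 carry 1
  6+3+1 = A

0xA6558314D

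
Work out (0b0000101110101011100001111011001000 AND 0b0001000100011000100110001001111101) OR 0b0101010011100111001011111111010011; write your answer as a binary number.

0b101010111101111101011111111011011

0b0000101110101011100001111011001000 AND 0b0001000100011000100110001001111101 = 0b0000000100001000100000001001001000.
Then OR with 0b0101010011100111001011111111010011.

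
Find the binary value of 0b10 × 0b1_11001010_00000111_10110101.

Multiply each base-2 digit by 2, carrying:
  1×2 = 2 → write 0 carry 1
  0×2+1 = 1 → write 1
  1×2 = 2 → write 0 carry 1
  0×2+1 = 1 → write 1
  1×2 = 2 → write 0 carry 1
  1×2+1 = 3 → write 1 carry 1
  0×2+1 = 1 → write 1
  1×2 = 2 → write 0 carry 1
  1×2+1 = 3 → write 1 carry 1
  1×2+1 = 3 → write 1 carry 1
  1×2+1 = 3 → write 1 carry 1
  0×2+1 = 1 → write 1
  0×2 = 0 → write 0
  0×2 = 0 → write 0
  0×2 = 0 → write 0
  0×2 = 0 → write 0
  0×2 = 0 → write 0
  1×2 = 2 → write 0 carry 1
  0×2+1 = 1 → write 1
  1×2 = 2 → write 0 carry 1
  0×2+1 = 1 → write 1
  0×2 = 0 → write 0
  1×2 = 2 → write 0 carry 1
  1×2+1 = 3 → write 1 carry 1
  1×2+1 = 3 → write 1 carry 1
  remaining carry: 1

0b11100101000000111101101010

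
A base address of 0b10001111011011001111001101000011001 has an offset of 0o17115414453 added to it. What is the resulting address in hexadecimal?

0x4F49DB344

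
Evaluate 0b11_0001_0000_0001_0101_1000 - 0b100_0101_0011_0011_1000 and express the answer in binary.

Subtract column by column in base 2:
  0-0 → 0
  0-0 → 0
  0-0 → 0
  1-1 → 0
  1-1 → 0
  0-1 → 1 (borrow)
  1-0-1 → 0
  0-0 → 0
  1-1 → 0
  0-1 → 1 (borrow)
  0-0-1 → 1 (borrow)
  0-0-1 → 1 (borrow)
  0-1-1 → 0 (borrow)
  0-0-1 → 1 (borrow)
  0-1-1 → 0 (borrow)
  0-0-1 → 1 (borrow)
  1-0-1 → 0
  0-0 → 0
  0-1 → 1 (borrow)
  0-0-1 → 1 (borrow)
  1-0-1 → 0
  1-0 → 1

0b1011001010111000100000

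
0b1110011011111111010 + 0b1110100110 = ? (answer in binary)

0b1110011101110100000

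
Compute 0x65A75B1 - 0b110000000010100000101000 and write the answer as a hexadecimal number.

0x59A4D89

0b110000000010100000101000 = 0xC02828 in hexadecimal.
Subtract column by column in base 16:
  1-8 → 9 (borrow)
  B-2-1 → 8
  5-8 → D (borrow)
  7-2-1 → 4
  A-0 → A
  5-C → 9 (borrow)
  6-0-1 → 5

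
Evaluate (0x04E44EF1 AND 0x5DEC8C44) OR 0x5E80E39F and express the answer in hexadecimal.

0x04E44EF1 AND 0x5DEC8C44 = 0x04E40C40.
Then OR with 0x5E80E39F.

0x5EE4EFDF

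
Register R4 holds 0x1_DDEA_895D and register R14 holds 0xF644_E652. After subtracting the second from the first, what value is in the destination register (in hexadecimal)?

Subtract column by column in base 16:
  D-2 → B
  5-5 → 0
  9-6 → 3
  8-E → A (borrow)
  A-4-1 → 5
  E-4 → A
  D-6 → 7
  D-F → E (borrow)
  1-0-1 → 0

0xE7A5A30B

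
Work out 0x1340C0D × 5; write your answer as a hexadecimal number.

Multiply each base-16 digit by 5, carrying:
  D×5 = 65 → write 1 carry 4
  0×5+4 = 4 → write 4
  C×5 = 60 → write C carry 3
  0×5+3 = 3 → write 3
  4×5 = 20 → write 4 carry 1
  3×5+1 = 16 → write 0 carry 1
  1×5+1 = 6 → write 6

0x6043C41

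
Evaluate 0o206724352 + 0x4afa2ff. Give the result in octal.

0o662645751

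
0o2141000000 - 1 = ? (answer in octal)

0o2140777777

The trailing 6 digits are 0, so subtracting 1 borrows through: they become 7 and the next digit up decrements.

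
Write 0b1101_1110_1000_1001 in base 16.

0xDE89

Group the bits into nibbles: 1101 1110 1000 1001 → DE89.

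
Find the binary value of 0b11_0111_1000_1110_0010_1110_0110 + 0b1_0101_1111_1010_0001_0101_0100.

Add column by column in base 2, right to left:
  0+0 = 0
  1+0 = 1
  1+1 = 0 carry 1
  0+0+1 = 1
  0+1 = 1
  1+0 = 1
  1+1 = 0 carry 1
  1+0+1 = 0 carry 1
  0+1+1 = 0 carry 1
  1+0+1 = 0 carry 1
  0+0+1 = 1
  0+0 = 0
  0+0 = 0
  1+1 = 0 carry 1
  1+0+1 = 0 carry 1
  1+1+1 = 1 carry 1
  0+1+1 = 0 carry 1
  0+1+1 = 0 carry 1
  0+1+1 = 0 carry 1
  1+1+1 = 1 carry 1
  1+1+1 = 1 carry 1
  1+0+1 = 0 carry 1
  1+1+1 = 1 carry 1
  0+0+1 = 1
  1+1 = 0 carry 1
  1+0+1 = 0 carry 1
  final carry 1

0b100110110001000010000111010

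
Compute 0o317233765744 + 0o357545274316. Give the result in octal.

0o677001262262

Add column by column in base 8, right to left:
  4+6 = 2 carry 1
  4+1+1 = 6
  7+3 = 2 carry 1
  5+4+1 = 2 carry 1
  6+7+1 = 6 carry 1
  7+2+1 = 2 carry 1
  3+5+1 = 1 carry 1
  3+4+1 = 0 carry 1
  2+5+1 = 0 carry 1
  7+7+1 = 7 carry 1
  1+5+1 = 7
  3+3 = 6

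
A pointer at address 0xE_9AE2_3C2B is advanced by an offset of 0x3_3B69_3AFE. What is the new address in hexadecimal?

0x11D64B7729

Add column by column in base 16, right to left:
  B+E = 9 carry 1
  2+F+1 = 2 carry 1
  C+A+1 = 7 carry 1
  3+3+1 = 7
  2+9 = B
  E+6 = 4 carry 1
  A+B+1 = 6 carry 1
  9+3+1 = D
  E+3 = 1 carry 1
  final carry 1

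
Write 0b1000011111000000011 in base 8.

Group the bits in threes: 001 000 011 111 000 000 011 → 1037003.

0o1037003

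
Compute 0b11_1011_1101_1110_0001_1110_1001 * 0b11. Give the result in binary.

0b1011001110011010010110111011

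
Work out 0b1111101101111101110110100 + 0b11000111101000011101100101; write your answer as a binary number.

0b101000101011000001100011001

Add column by column in base 2, right to left:
  0+1 = 1
  0+0 = 0
  1+1 = 0 carry 1
  0+0+1 = 1
  1+0 = 1
  1+1 = 0 carry 1
  0+1+1 = 0 carry 1
  1+0+1 = 0 carry 1
  1+1+1 = 1 carry 1
  1+1+1 = 1 carry 1
  0+1+1 = 0 carry 1
  1+0+1 = 0 carry 1
  1+0+1 = 0 carry 1
  1+0+1 = 0 carry 1
  1+0+1 = 0 carry 1
  1+1+1 = 1 carry 1
  0+0+1 = 1
  1+1 = 0 carry 1
  1+1+1 = 1 carry 1
  0+1+1 = 0 carry 1
  1+1+1 = 1 carry 1
  1+0+1 = 0 carry 1
  1+0+1 = 0 carry 1
  1+0+1 = 0 carry 1
  1+1+1 = 1 carry 1
  0+1+1 = 0 carry 1
  final carry 1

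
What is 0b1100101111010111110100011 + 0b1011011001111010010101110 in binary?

Add column by column in base 2, right to left:
  1+0 = 1
  1+1 = 0 carry 1
  0+1+1 = 0 carry 1
  0+1+1 = 0 carry 1
  0+0+1 = 1
  1+1 = 0 carry 1
  0+0+1 = 1
  1+1 = 0 carry 1
  1+0+1 = 0 carry 1
  1+0+1 = 0 carry 1
  1+1+1 = 1 carry 1
  1+0+1 = 0 carry 1
  0+1+1 = 0 carry 1
  1+1+1 = 1 carry 1
  0+1+1 = 0 carry 1
  1+1+1 = 1 carry 1
  1+0+1 = 0 carry 1
  1+0+1 = 0 carry 1
  1+1+1 = 1 carry 1
  0+1+1 = 0 carry 1
  1+0+1 = 0 carry 1
  0+1+1 = 0 carry 1
  0+1+1 = 0 carry 1
  1+0+1 = 0 carry 1
  1+1+1 = 1 carry 1
  final carry 1

0b11000001001010010001010001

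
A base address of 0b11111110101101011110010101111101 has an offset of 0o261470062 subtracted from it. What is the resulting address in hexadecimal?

0b11111110101101011110010101111101 = 0xFEB5E57D in hexadecimal.
0o261470062 = 0x2C67032 in hexadecimal.
Subtract column by column in base 16:
  D-2 → B
  7-3 → 4
  5-0 → 5
  E-7 → 7
  5-6 → F (borrow)
  B-C-1 → E (borrow)
  E-2-1 → B
  F-0 → F

0xFBEF754B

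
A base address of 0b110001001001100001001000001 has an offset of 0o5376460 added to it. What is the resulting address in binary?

0b110001110101011111101110001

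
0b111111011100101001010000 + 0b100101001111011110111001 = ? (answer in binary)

0b1100100101100001000001001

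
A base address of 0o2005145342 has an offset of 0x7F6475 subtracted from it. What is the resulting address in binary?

0b1111100101010110011001101101

0o2005145342 = 0b10000000101001100101011100010 in binary.
0x7F6475 = 0b11111110110010001110101 in binary.
Subtract column by column in base 2:
  0-1 → 1 (borrow)
  1-0-1 → 0
  0-1 → 1 (borrow)
  0-0-1 → 1 (borrow)
  0-1-1 → 0 (borrow)
  1-1-1 → 1 (borrow)
  1-1-1 → 1 (borrow)
  1-0-1 → 0
  0-0 → 0
  1-0 → 1
  0-1 → 1 (borrow)
  1-0-1 → 0
  0-0 → 0
  0-1 → 1 (borrow)
  1-1-1 → 1 (borrow)
  1-0-1 → 0
  0-1 → 1 (borrow)
  0-1-1 → 0 (borrow)
  1-1-1 → 1 (borrow)
  0-1-1 → 0 (borrow)
  1-1-1 → 1 (borrow)
  0-1-1 → 0 (borrow)
  0-1-1 → 0 (borrow)
  0-0-1 → 1 (borrow)
  0-0-1 → 1 (borrow)
  0-0-1 → 1 (borrow)
  0-0-1 → 1 (borrow)
  0-0-1 → 1 (borrow)
  1-0-1 → 0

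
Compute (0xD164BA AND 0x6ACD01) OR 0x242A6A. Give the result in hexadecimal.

0x646E6A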